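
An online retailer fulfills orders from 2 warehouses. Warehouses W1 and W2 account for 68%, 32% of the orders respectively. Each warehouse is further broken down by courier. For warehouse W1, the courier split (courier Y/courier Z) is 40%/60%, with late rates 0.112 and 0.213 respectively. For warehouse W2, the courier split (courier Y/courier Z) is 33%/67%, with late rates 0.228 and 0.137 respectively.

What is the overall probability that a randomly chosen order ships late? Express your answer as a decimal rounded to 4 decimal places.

P(L) ≈ 0.1708

P(L|W1) = 0.4·0.112 + 0.6·0.213 = 0.0448 + 0.1278 = 0.1726
P(L|W2) = 0.33·0.228 + 0.67·0.137 = 0.07524 + 0.09179 = 0.16703
By total probability over the outer partition,
P(L) = 0.68·0.1726 + 0.32·0.16703
      = 0.117368 + 0.0534496 = 0.1708176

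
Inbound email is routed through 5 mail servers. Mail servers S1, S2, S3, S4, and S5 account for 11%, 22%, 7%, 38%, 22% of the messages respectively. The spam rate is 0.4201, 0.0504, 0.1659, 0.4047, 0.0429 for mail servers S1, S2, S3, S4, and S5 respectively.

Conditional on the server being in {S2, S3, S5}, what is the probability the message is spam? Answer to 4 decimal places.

Let J = {S2, S3, S5}.
P(J) = 0.22 + 0.07 + 0.22 = 0.51.
P(S ∩ J) = 0.0504·0.22 + 0.1659·0.07 + 0.0429·0.22 = 0.011088 + 0.011613 + 0.009438 = 0.032139.
P(S | J) = 0.032139 / 0.51 = 0.063018…

0.0630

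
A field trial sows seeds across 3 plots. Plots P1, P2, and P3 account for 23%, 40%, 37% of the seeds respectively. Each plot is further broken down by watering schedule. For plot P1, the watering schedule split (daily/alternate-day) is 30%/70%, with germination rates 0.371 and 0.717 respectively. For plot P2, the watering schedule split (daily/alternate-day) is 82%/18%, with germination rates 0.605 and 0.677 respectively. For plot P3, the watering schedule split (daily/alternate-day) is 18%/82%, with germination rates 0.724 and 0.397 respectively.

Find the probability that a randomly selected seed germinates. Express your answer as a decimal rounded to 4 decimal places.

P(G) ≈ 0.5569

P(G|P1) = 0.3·0.371 + 0.7·0.717 = 0.1113 + 0.5019 = 0.6132
P(G|P2) = 0.82·0.605 + 0.18·0.677 = 0.4961 + 0.12186 = 0.61796
P(G|P3) = 0.18·0.724 + 0.82·0.397 = 0.13032 + 0.32554 = 0.45586
Then overall,
P(G) = 0.23·0.6132 + 0.4·0.61796 + 0.37·0.45586
      = 0.141036 + 0.247184 + 0.1686682 = 0.5568882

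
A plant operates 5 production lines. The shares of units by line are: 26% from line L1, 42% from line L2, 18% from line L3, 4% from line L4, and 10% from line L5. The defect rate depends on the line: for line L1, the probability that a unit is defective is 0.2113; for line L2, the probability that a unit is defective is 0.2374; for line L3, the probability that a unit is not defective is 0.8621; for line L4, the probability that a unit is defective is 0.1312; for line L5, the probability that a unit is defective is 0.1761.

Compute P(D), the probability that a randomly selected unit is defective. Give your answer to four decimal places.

P(D) ≈ 0.2023

P(D|L3) = 1 − 0.8621 = 0.1379.
P(D) = P(D|L1)·P(L1) + P(D|L2)·P(L2) + P(D|L3)·P(L3) + P(D|L4)·P(L4) + P(D|L5)·P(L5)
      = 0.2113·0.26 + 0.2374·0.42 + 0.1379·0.18 + 0.1312·0.04 + 0.1761·0.1
      = 0.054938 + 0.099708 + 0.024822 + 0.005248 + 0.01761 = 0.202326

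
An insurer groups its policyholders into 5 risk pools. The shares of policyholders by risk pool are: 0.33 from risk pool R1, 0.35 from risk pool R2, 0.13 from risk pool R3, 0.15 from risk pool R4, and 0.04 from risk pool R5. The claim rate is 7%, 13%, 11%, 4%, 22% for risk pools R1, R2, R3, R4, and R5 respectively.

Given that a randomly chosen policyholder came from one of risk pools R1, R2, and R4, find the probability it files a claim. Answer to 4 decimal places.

P(C|S) ≈ 0.0899

Let S = {R1, R2, R4}.
P(S) = 0.33 + 0.35 + 0.15 = 0.83.
P(C ∩ S) = 0.07·0.33 + 0.13·0.35 + 0.04·0.15 = 0.0231 + 0.0455 + 0.006 = 0.0746.
P(C | S) = 0.0746 / 0.83 = 0.089880…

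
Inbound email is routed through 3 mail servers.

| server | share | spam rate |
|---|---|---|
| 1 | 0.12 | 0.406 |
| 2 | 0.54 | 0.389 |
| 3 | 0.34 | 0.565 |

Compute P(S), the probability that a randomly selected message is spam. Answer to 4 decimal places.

By the law of total probability,
P(S) = P(S|1)·P(1) + P(S|2)·P(2) + P(S|3)·P(3)
      = 0.406·0.12 + 0.389·0.54 + 0.565·0.34
      = 0.04872 + 0.21006 + 0.1921 = 0.45088

P(S) ≈ 0.4509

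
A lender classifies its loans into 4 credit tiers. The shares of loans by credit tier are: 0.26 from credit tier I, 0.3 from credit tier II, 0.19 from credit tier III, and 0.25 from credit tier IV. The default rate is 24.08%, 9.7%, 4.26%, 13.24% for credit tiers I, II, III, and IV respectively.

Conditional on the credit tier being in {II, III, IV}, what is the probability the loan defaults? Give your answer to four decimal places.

Let S = {II, III, IV}.
P(S) = 0.3 + 0.19 + 0.25 = 0.74.
P(D ∩ S) = 0.097·0.3 + 0.0426·0.19 + 0.1324·0.25 = 0.0291 + 0.008094 + 0.0331 = 0.070294.
P(D | S) = 0.070294 / 0.74 = 0.094992…

0.0950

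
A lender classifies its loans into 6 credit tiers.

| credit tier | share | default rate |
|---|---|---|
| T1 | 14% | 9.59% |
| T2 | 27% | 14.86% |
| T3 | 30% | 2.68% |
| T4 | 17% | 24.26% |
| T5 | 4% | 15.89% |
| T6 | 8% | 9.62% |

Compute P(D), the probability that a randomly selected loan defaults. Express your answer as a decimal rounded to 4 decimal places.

Summing over the partition,
P(D) = P(D|T1)·P(T1) + P(D|T2)·P(T2) + P(D|T3)·P(T3) + P(D|T4)·P(T4) + P(D|T5)·P(T5) + P(D|T6)·P(T6)
      = 0.0959·0.14 + 0.1486·0.27 + 0.0268·0.3 + 0.2426·0.17 + 0.1589·0.04 + 0.0962·0.08
      = 0.013426 + 0.040122 + 0.00804 + 0.041242 + 0.006356 + 0.007696 = 0.116882

0.1169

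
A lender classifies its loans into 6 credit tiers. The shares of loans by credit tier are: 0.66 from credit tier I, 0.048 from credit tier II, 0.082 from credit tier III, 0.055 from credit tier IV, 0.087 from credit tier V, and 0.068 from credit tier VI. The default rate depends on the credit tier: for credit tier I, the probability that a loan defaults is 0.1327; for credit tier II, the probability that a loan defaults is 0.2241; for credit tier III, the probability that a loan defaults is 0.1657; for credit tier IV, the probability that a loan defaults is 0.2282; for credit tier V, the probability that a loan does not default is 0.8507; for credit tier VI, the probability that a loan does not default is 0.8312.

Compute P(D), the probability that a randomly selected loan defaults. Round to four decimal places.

P(D|V) = 1 − 0.8507 = 0.1493.
P(D|VI) = 1 − 0.8312 = 0.1688.
Using total probability over the partition,
P(D) = P(D|I)·P(I) + P(D|II)·P(II) + P(D|III)·P(III) + P(D|IV)·P(IV) + P(D|V)·P(V) + P(D|VI)·P(VI)
      = 0.1327·0.66 + 0.2241·0.048 + 0.1657·0.082 + 0.2282·0.055 + 0.1493·0.087 + 0.1688·0.068
      = 0.087582 + 0.0107568 + 0.0135874 + 0.012551 + 0.0129891 + 0.0114784 = 0.1489447

P(D) ≈ 0.1489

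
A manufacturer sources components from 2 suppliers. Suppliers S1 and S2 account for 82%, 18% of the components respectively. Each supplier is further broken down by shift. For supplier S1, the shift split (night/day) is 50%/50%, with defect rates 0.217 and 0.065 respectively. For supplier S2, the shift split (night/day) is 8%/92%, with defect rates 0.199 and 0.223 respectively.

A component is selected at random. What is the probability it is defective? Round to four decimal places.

P(D|S1) = 0.5·0.217 + 0.5·0.065 = 0.1085 + 0.0325 = 0.141
P(D|S2) = 0.08·0.199 + 0.92·0.223 = 0.01592 + 0.20516 = 0.22108
By total probability over the outer partition,
P(D) = 0.82·0.141 + 0.18·0.22108
      = 0.11562 + 0.0397944 = 0.1554144

0.1554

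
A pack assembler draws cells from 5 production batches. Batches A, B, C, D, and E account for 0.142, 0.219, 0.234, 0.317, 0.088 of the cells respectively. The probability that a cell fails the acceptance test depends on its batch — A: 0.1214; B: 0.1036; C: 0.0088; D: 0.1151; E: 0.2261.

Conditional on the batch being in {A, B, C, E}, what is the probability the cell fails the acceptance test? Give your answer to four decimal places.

Let S = {A, B, C, E}.
P(S) = 0.142 + 0.219 + 0.234 + 0.088 = 0.683.
P(F ∩ S) = 0.1214·0.142 + 0.1036·0.219 + 0.0088·0.234 + 0.2261·0.088 = 0.0172388 + 0.0226884 + 0.0020592 + 0.0198968 = 0.0618832.
P(F | S) = 0.0618832 / 0.683 = 0.090605…

0.0906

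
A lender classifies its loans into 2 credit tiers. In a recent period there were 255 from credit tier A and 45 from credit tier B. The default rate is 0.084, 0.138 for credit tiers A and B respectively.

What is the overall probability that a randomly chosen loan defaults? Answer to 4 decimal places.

Total: 255 + 45 = 300.
P(A) = 255/300 = 0.85. P(B) = 45/300 = 0.15.
By the law of total probability,
P(D) = P(D|A)·P(A) + P(D|B)·P(B)
      = 0.084·0.85 + 0.138·0.15
      = 0.0714 + 0.0207 = 0.0921

0.0921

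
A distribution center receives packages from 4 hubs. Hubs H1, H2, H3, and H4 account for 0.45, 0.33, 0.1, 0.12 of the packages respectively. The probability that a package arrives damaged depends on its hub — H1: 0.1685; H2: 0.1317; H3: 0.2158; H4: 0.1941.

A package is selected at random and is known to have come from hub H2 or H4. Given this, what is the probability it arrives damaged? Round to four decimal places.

P(D|S) ≈ 0.1483

Let S = {H2, H4}.
P(S) = 0.33 + 0.12 = 0.45.
P(D ∩ S) = 0.1317·0.33 + 0.1941·0.12 = 0.043461 + 0.023292 = 0.066753.
P(D | S) = 0.066753 / 0.45 = 0.148340…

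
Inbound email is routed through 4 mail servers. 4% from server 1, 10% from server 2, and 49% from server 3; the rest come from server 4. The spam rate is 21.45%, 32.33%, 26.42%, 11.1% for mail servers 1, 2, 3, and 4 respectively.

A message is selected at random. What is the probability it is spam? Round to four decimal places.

0.2114

P(4) = 1 − (0.04 + 0.1 + 0.49) = 0.37.
P(S) = P(S|1)·P(1) + P(S|2)·P(2) + P(S|3)·P(3) + P(S|4)·P(4)
      = 0.2145·0.04 + 0.3233·0.1 + 0.2642·0.49 + 0.111·0.37
      = 0.00858 + 0.03233 + 0.129458 + 0.04107 = 0.211438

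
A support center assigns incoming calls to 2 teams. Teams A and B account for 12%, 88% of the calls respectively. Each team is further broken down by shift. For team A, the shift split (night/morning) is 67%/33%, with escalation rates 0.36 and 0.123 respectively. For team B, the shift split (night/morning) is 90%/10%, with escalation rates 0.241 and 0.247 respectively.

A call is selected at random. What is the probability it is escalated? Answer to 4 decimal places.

P(E|A) = 0.67·0.36 + 0.33·0.123 = 0.2412 + 0.04059 = 0.28179
P(E|B) = 0.9·0.241 + 0.1·0.247 = 0.2169 + 0.0247 = 0.2416
By total probability over the outer partition,
P(E) = 0.12·0.28179 + 0.88·0.2416
      = 0.0338148 + 0.212608 = 0.2464228

0.2464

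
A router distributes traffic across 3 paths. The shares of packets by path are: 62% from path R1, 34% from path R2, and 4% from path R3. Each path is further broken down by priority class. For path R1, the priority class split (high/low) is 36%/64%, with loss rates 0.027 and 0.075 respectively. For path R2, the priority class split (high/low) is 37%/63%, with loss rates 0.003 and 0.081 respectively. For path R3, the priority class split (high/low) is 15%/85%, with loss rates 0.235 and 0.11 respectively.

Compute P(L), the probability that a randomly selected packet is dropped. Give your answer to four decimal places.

P(L|R1) = 0.36·0.027 + 0.64·0.075 = 0.00972 + 0.048 = 0.05772
P(L|R2) = 0.37·0.003 + 0.63·0.081 = 0.00111 + 0.05103 = 0.05214
P(L|R3) = 0.15·0.235 + 0.85·0.11 = 0.03525 + 0.0935 = 0.12875
Then overall,
P(L) = 0.62·0.05772 + 0.34·0.05214 + 0.04·0.12875
      = 0.0357864 + 0.0177276 + 0.00515 = 0.058664

P(L) ≈ 0.0587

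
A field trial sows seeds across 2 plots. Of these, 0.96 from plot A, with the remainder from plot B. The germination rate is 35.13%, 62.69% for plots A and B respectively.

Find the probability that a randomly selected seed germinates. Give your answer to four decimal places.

P(B) = 1 − (0.96) = 0.04.
P(G) = P(G|A)·P(A) + P(G|B)·P(B)
      = 0.3513·0.96 + 0.6269·0.04
      = 0.337248 + 0.025076 = 0.362324

P(G) ≈ 0.3623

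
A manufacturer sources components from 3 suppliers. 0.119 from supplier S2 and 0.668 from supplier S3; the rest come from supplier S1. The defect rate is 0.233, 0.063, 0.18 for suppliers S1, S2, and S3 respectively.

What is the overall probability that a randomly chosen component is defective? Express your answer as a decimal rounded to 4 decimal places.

P(S1) = 1 − (0.119 + 0.668) = 0.213.
By the law of total probability,
P(D) = P(D|S1)·P(S1) + P(D|S2)·P(S2) + P(D|S3)·P(S3)
      = 0.233·0.213 + 0.063·0.119 + 0.18·0.668
      = 0.049629 + 0.007497 + 0.12024 = 0.177366

P(D) ≈ 0.1774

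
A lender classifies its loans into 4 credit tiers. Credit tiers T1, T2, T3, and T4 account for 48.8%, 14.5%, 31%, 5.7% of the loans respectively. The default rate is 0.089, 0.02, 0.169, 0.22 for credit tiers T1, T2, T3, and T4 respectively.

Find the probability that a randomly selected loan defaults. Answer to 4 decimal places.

P(D) ≈ 0.1113

Using total probability over the partition,
P(D) = P(D|T1)·P(T1) + P(D|T2)·P(T2) + P(D|T3)·P(T3) + P(D|T4)·P(T4)
      = 0.089·0.488 + 0.02·0.145 + 0.169·0.31 + 0.22·0.057
      = 0.043432 + 0.0029 + 0.05239 + 0.01254 = 0.111262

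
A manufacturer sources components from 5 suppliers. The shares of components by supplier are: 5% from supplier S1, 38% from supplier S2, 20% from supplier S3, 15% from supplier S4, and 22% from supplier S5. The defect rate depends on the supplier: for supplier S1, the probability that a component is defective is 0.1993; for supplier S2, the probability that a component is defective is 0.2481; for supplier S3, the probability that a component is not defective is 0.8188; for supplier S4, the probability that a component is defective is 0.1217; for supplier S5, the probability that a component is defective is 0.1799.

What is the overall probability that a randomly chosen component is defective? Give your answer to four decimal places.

0.1983

P(D|S3) = 1 − 0.8188 = 0.1812.
By the law of total probability,
P(D) = P(D|S1)·P(S1) + P(D|S2)·P(S2) + P(D|S3)·P(S3) + P(D|S4)·P(S4) + P(D|S5)·P(S5)
      = 0.1993·0.05 + 0.2481·0.38 + 0.1812·0.2 + 0.1217·0.15 + 0.1799·0.22
      = 0.009965 + 0.094278 + 0.03624 + 0.018255 + 0.039578 = 0.198316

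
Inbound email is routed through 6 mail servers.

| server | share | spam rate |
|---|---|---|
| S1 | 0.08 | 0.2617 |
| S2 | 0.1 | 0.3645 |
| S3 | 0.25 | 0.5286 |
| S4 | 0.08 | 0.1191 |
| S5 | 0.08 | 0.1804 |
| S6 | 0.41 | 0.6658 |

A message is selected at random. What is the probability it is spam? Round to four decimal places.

P(S) ≈ 0.4865

P(S) = P(S|S1)·P(S1) + P(S|S2)·P(S2) + P(S|S3)·P(S3) + P(S|S4)·P(S4) + P(S|S5)·P(S5) + P(S|S6)·P(S6)
      = 0.2617·0.08 + 0.3645·0.1 + 0.5286·0.25 + 0.1191·0.08 + 0.1804·0.08 + 0.6658·0.41
      = 0.020936 + 0.03645 + 0.13215 + 0.009528 + 0.014432 + 0.272978 = 0.486474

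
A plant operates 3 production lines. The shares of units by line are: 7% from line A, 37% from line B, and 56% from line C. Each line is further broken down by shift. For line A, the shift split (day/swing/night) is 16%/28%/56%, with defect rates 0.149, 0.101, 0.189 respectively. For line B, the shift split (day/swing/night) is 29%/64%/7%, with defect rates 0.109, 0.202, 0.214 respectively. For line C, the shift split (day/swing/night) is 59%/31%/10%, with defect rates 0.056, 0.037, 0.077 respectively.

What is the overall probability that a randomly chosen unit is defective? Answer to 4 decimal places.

0.1054

P(D|A) = 0.16·0.149 + 0.28·0.101 + 0.56·0.189 = 0.02384 + 0.02828 + 0.10584 = 0.15796
P(D|B) = 0.29·0.109 + 0.64·0.202 + 0.07·0.214 = 0.03161 + 0.12928 + 0.01498 = 0.17587
P(D|C) = 0.59·0.056 + 0.31·0.037 + 0.1·0.077 = 0.03304 + 0.01147 + 0.0077 = 0.05221
Then overall,
P(D) = 0.07·0.15796 + 0.37·0.17587 + 0.56·0.05221
      = 0.0110572 + 0.0650719 + 0.0292376 = 0.1053667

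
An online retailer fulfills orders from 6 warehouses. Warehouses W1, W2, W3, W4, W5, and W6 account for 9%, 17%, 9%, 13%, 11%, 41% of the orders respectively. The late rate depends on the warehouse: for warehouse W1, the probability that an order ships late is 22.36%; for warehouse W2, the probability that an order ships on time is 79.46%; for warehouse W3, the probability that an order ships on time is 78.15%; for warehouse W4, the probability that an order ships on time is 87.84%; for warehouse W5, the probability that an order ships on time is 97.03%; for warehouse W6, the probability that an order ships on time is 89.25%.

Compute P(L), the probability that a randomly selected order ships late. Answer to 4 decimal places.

P(L|W2) = 1 − 0.7946 = 0.2054.
P(L|W3) = 1 − 0.7815 = 0.2185.
P(L|W4) = 1 − 0.8784 = 0.1216.
P(L|W5) = 1 − 0.9703 = 0.0297.
P(L|W6) = 1 − 0.8925 = 0.1075.
P(L) = P(L|W1)·P(W1) + P(L|W2)·P(W2) + P(L|W3)·P(W3) + P(L|W4)·P(W4) + P(L|W5)·P(W5) + P(L|W6)·P(W6)
      = 0.2236·0.09 + 0.2054·0.17 + 0.2185·0.09 + 0.1216·0.13 + 0.0297·0.11 + 0.1075·0.41
      = 0.020124 + 0.034918 + 0.019665 + 0.015808 + 0.003267 + 0.044075 = 0.137857

0.1379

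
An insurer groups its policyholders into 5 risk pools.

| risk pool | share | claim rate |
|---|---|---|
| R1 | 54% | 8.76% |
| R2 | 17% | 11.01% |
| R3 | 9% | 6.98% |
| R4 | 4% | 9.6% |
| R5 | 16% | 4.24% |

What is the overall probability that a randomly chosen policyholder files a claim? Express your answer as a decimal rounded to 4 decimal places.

P(C) = P(C|R1)·P(R1) + P(C|R2)·P(R2) + P(C|R3)·P(R3) + P(C|R4)·P(R4) + P(C|R5)·P(R5)
      = 0.0876·0.54 + 0.1101·0.17 + 0.0698·0.09 + 0.096·0.04 + 0.0424·0.16
      = 0.047304 + 0.018717 + 0.006282 + 0.00384 + 0.006784 = 0.082927

0.0829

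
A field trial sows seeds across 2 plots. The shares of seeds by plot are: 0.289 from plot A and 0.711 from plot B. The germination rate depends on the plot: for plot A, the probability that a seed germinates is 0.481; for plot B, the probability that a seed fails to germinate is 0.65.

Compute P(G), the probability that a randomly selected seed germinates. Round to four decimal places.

0.3879

P(G|B) = 1 − 0.65 = 0.35.
P(G) = P(G|A)·P(A) + P(G|B)·P(B)
      = 0.481·0.289 + 0.35·0.711
      = 0.139009 + 0.24885 = 0.387859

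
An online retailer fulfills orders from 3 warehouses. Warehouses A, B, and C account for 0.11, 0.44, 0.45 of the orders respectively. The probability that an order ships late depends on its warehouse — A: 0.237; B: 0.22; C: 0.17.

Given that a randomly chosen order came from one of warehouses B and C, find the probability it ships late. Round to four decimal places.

P(L|S) ≈ 0.1947

Let S = {B, C}.
P(S) = 0.44 + 0.45 = 0.89.
P(L ∩ S) = 0.22·0.44 + 0.17·0.45 = 0.0968 + 0.0765 = 0.1733.
P(L | S) = 0.1733 / 0.89 = 0.194719…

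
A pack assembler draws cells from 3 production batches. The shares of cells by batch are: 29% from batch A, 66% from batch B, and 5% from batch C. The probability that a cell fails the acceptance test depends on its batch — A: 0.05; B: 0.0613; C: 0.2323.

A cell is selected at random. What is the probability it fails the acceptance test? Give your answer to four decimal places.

P(F) = P(F|A)·P(A) + P(F|B)·P(B) + P(F|C)·P(C)
      = 0.05·0.29 + 0.0613·0.66 + 0.2323·0.05
      = 0.0145 + 0.040458 + 0.011615 = 0.066573

0.0666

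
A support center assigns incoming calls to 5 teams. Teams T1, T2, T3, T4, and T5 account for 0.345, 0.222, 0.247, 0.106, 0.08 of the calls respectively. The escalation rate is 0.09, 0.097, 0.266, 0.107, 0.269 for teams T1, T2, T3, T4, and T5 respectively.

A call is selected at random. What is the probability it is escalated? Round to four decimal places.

0.1511

P(E) = P(E|T1)·P(T1) + P(E|T2)·P(T2) + P(E|T3)·P(T3) + P(E|T4)·P(T4) + P(E|T5)·P(T5)
      = 0.09·0.345 + 0.097·0.222 + 0.266·0.247 + 0.107·0.106 + 0.269·0.08
      = 0.03105 + 0.021534 + 0.065702 + 0.011342 + 0.02152 = 0.151148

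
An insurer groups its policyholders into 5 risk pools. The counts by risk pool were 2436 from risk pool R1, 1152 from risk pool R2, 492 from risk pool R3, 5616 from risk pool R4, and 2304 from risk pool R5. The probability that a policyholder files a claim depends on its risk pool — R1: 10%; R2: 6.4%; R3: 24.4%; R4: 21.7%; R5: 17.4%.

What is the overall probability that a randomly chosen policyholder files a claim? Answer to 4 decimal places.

Total: 2436 + 1152 + 492 + 5616 + 2304 = 12000.
P(R1) = 2436/12000 = 0.203. P(R2) = 1152/12000 = 0.096. P(R3) = 492/12000 = 0.041. P(R4) = 5616/12000 = 0.468. P(R5) = 2304/12000 = 0.192.
Summing over the partition,
P(C) = P(C|R1)·P(R1) + P(C|R2)·P(R2) + P(C|R3)·P(R3) + P(C|R4)·P(R4) + P(C|R5)·P(R5)
      = 0.1·0.203 + 0.064·0.096 + 0.244·0.041 + 0.217·0.468 + 0.174·0.192
      = 0.0203 + 0.006144 + 0.010004 + 0.101556 + 0.033408 = 0.171412

0.1714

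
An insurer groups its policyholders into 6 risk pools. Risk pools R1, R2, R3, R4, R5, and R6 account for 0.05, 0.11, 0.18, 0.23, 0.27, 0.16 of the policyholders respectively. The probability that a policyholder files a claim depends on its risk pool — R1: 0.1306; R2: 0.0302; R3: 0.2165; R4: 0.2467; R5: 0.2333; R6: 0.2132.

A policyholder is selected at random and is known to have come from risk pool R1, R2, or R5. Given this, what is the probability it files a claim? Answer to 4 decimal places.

Let S = {R1, R2, R5}.
P(S) = 0.05 + 0.11 + 0.27 = 0.43.
P(C ∩ S) = 0.1306·0.05 + 0.0302·0.11 + 0.2333·0.27 = 0.00653 + 0.003322 + 0.062991 = 0.072843.
P(C | S) = 0.072843 / 0.43 = 0.169402…

0.1694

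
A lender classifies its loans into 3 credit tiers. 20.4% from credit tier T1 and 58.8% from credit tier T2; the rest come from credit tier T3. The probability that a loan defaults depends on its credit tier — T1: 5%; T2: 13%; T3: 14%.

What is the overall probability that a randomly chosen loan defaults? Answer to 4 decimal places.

0.1158

P(T3) = 1 − (0.204 + 0.588) = 0.208.
By the law of total probability,
P(D) = P(D|T1)·P(T1) + P(D|T2)·P(T2) + P(D|T3)·P(T3)
      = 0.05·0.204 + 0.13·0.588 + 0.14·0.208
      = 0.0102 + 0.07644 + 0.02912 = 0.11576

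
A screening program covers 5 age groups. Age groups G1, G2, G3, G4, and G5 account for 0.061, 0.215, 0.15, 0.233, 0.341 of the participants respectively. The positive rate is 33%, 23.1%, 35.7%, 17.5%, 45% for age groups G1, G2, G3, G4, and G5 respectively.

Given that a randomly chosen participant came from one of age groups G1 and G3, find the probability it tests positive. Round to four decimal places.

0.3492

Let S = {G1, G3}.
P(S) = 0.061 + 0.15 = 0.211.
P(T ∩ S) = 0.33·0.061 + 0.357·0.15 = 0.02013 + 0.05355 = 0.07368.
P(T | S) = 0.07368 / 0.211 = 0.349194…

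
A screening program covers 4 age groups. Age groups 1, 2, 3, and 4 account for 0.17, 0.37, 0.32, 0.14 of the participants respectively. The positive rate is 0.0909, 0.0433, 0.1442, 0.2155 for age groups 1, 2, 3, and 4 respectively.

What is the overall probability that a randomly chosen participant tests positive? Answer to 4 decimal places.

P(T) ≈ 0.1078

By the law of total probability,
P(T) = P(T|1)·P(1) + P(T|2)·P(2) + P(T|3)·P(3) + P(T|4)·P(4)
      = 0.0909·0.17 + 0.0433·0.37 + 0.1442·0.32 + 0.2155·0.14
      = 0.015453 + 0.016021 + 0.046144 + 0.03017 = 0.107788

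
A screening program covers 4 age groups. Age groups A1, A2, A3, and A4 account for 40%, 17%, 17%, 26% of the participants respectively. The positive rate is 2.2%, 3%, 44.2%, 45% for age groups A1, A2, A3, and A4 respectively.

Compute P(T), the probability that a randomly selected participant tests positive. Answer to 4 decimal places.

Summing over the partition,
P(T) = P(T|A1)·P(A1) + P(T|A2)·P(A2) + P(T|A3)·P(A3) + P(T|A4)·P(A4)
      = 0.022·0.4 + 0.03·0.17 + 0.442·0.17 + 0.45·0.26
      = 0.0088 + 0.0051 + 0.07514 + 0.117 = 0.20604

P(T) ≈ 0.2060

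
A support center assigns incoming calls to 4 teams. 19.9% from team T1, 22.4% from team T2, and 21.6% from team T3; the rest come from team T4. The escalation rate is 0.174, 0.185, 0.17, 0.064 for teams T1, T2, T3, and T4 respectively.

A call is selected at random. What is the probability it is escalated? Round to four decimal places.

P(T4) = 1 − (0.199 + 0.224 + 0.216) = 0.361.
P(E) = P(E|T1)·P(T1) + P(E|T2)·P(T2) + P(E|T3)·P(T3) + P(E|T4)·P(T4)
      = 0.174·0.199 + 0.185·0.224 + 0.17·0.216 + 0.064·0.361
      = 0.034626 + 0.04144 + 0.03672 + 0.023104 = 0.13589

0.1359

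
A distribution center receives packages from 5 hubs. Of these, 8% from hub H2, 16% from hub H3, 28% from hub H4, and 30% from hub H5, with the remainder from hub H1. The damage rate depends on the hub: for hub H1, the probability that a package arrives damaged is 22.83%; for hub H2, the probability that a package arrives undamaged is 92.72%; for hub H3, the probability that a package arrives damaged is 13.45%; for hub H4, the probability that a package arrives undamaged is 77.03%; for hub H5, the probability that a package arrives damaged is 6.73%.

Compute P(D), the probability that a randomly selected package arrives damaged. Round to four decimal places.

P(D) ≈ 0.1529

P(H1) = 1 − (0.08 + 0.16 + 0.28 + 0.3) = 0.18.
P(D|H2) = 1 − 0.9272 = 0.0728.
P(D|H4) = 1 − 0.7703 = 0.2297.
P(D) = P(D|H1)·P(H1) + P(D|H2)·P(H2) + P(D|H3)·P(H3) + P(D|H4)·P(H4) + P(D|H5)·P(H5)
      = 0.2283·0.18 + 0.0728·0.08 + 0.1345·0.16 + 0.2297·0.28 + 0.0673·0.3
      = 0.041094 + 0.005824 + 0.02152 + 0.064316 + 0.02019 = 0.152944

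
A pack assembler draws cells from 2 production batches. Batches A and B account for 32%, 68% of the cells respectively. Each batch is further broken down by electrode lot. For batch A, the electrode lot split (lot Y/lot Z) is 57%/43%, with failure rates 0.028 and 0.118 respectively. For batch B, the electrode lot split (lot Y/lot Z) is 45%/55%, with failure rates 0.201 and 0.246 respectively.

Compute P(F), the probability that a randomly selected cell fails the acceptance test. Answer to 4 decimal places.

P(F|A) = 0.57·0.028 + 0.43·0.118 = 0.01596 + 0.05074 = 0.0667
P(F|B) = 0.45·0.201 + 0.55·0.246 = 0.09045 + 0.1353 = 0.22575
Then overall,
P(F) = 0.32·0.0667 + 0.68·0.22575
      = 0.021344 + 0.15351 = 0.174854

P(F) ≈ 0.1749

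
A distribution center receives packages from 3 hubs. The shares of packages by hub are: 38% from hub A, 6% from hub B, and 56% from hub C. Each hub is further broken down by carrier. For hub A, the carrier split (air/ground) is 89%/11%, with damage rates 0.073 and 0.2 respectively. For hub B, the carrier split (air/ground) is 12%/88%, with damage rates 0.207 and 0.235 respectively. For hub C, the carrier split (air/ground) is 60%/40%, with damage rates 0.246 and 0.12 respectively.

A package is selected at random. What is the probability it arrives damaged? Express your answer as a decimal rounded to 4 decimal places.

0.1565

P(D|A) = 0.89·0.073 + 0.11·0.2 = 0.06497 + 0.022 = 0.08697
P(D|B) = 0.12·0.207 + 0.88·0.235 = 0.02484 + 0.2068 = 0.23164
P(D|C) = 0.6·0.246 + 0.4·0.12 = 0.1476 + 0.048 = 0.1956
By total probability over the outer partition,
P(D) = 0.38·0.08697 + 0.06·0.23164 + 0.56·0.1956
      = 0.0330486 + 0.0138984 + 0.109536 = 0.156483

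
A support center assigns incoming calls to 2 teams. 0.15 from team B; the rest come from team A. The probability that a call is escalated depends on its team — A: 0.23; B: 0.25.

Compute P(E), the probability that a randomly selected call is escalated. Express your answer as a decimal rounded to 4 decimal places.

P(A) = 1 − (0.15) = 0.85.
P(E) = P(E|A)·P(A) + P(E|B)·P(B)
      = 0.23·0.85 + 0.25·0.15
      = 0.1955 + 0.0375 = 0.233

P(E) ≈ 0.2330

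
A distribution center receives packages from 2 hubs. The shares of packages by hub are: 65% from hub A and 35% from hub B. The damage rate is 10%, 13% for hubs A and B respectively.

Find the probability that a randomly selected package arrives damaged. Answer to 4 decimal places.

By the law of total probability,
P(D) = P(D|A)·P(A) + P(D|B)·P(B)
      = 0.1·0.65 + 0.13·0.35
      = 0.065 + 0.0455 = 0.1105

P(D) ≈ 0.1105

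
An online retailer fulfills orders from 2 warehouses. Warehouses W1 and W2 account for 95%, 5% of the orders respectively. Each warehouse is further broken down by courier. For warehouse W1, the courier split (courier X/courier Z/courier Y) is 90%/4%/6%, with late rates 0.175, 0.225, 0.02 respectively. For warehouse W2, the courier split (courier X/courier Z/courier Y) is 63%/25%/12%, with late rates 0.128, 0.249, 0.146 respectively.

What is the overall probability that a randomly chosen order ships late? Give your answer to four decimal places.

0.1673

P(L|W1) = 0.9·0.175 + 0.04·0.225 + 0.06·0.02 = 0.1575 + 0.009 + 0.0012 = 0.1677
P(L|W2) = 0.63·0.128 + 0.25·0.249 + 0.12·0.146 = 0.08064 + 0.06225 + 0.01752 = 0.16041
By total probability over the outer partition,
P(L) = 0.95·0.1677 + 0.05·0.16041
      = 0.159315 + 0.0080205 = 0.1673355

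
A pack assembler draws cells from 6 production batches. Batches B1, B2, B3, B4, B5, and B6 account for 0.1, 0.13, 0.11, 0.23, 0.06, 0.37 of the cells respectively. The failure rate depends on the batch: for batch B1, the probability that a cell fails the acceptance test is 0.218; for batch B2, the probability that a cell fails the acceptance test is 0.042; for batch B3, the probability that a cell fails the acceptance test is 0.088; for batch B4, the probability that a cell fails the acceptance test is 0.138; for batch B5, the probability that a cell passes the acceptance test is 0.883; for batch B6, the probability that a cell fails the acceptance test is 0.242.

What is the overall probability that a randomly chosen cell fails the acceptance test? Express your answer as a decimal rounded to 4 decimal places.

P(F) ≈ 0.1652

P(F|B5) = 1 − 0.883 = 0.117.
Using total probability over the partition,
P(F) = P(F|B1)·P(B1) + P(F|B2)·P(B2) + P(F|B3)·P(B3) + P(F|B4)·P(B4) + P(F|B5)·P(B5) + P(F|B6)·P(B6)
      = 0.218·0.1 + 0.042·0.13 + 0.088·0.11 + 0.138·0.23 + 0.117·0.06 + 0.242·0.37
      = 0.0218 + 0.00546 + 0.00968 + 0.03174 + 0.00702 + 0.08954 = 0.16524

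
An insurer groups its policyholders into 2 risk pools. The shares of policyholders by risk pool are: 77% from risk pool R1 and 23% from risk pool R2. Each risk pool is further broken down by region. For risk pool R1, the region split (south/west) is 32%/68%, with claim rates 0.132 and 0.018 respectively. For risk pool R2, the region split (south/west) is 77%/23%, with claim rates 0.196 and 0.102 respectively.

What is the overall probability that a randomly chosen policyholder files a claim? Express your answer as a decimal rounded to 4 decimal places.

P(C|R1) = 0.32·0.132 + 0.68·0.018 = 0.04224 + 0.01224 = 0.05448
P(C|R2) = 0.77·0.196 + 0.23·0.102 = 0.15092 + 0.02346 = 0.17438
Then overall,
P(C) = 0.77·0.05448 + 0.23·0.17438
      = 0.0419496 + 0.0401074 = 0.082057

0.0821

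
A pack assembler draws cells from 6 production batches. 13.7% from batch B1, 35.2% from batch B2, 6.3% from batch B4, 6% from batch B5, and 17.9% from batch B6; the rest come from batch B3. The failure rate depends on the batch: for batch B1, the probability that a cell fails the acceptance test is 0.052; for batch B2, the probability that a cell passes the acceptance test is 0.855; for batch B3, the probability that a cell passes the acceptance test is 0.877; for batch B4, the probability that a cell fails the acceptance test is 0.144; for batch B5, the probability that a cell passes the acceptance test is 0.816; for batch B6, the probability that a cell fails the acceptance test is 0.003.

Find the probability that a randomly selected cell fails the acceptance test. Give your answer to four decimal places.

0.1045

P(B3) = 1 − (0.137 + 0.352 + 0.063 + 0.06 + 0.179) = 0.209.
P(F|B2) = 1 − 0.855 = 0.145.
P(F|B3) = 1 − 0.877 = 0.123.
P(F|B5) = 1 − 0.816 = 0.184.
P(F) = P(F|B1)·P(B1) + P(F|B2)·P(B2) + P(F|B3)·P(B3) + P(F|B4)·P(B4) + P(F|B5)·P(B5) + P(F|B6)·P(B6)
      = 0.052·0.137 + 0.145·0.352 + 0.123·0.209 + 0.144·0.063 + 0.184·0.06 + 0.003·0.179
      = 0.007124 + 0.05104 + 0.025707 + 0.009072 + 0.01104 + 0.000537 = 0.10452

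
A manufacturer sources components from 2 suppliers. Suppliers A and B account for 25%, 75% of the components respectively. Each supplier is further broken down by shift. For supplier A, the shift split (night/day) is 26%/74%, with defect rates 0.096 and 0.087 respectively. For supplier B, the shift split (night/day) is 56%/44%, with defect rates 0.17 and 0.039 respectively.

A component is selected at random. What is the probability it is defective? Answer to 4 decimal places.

0.1066

P(D|A) = 0.26·0.096 + 0.74·0.087 = 0.02496 + 0.06438 = 0.08934
P(D|B) = 0.56·0.17 + 0.44·0.039 = 0.0952 + 0.01716 = 0.11236
Then overall,
P(D) = 0.25·0.08934 + 0.75·0.11236
      = 0.022335 + 0.08427 = 0.106605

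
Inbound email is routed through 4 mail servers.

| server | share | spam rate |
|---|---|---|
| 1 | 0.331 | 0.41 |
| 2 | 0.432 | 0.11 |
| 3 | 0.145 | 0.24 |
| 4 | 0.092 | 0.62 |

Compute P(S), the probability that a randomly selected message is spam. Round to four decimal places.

P(S) ≈ 0.2751

By the law of total probability,
P(S) = P(S|1)·P(1) + P(S|2)·P(2) + P(S|3)·P(3) + P(S|4)·P(4)
      = 0.41·0.331 + 0.11·0.432 + 0.24·0.145 + 0.62·0.092
      = 0.13571 + 0.04752 + 0.0348 + 0.05704 = 0.27507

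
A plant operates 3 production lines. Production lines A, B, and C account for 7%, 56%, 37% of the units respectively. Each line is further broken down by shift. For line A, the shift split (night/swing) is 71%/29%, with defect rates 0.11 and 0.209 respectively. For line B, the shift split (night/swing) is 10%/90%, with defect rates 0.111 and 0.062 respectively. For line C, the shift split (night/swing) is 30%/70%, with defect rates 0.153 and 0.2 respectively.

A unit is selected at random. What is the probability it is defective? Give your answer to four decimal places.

0.1160

P(D|A) = 0.71·0.11 + 0.29·0.209 = 0.0781 + 0.06061 = 0.13871
P(D|B) = 0.1·0.111 + 0.9·0.062 = 0.0111 + 0.0558 = 0.0669
P(D|C) = 0.3·0.153 + 0.7·0.2 = 0.0459 + 0.14 = 0.1859
By total probability over the outer partition,
P(D) = 0.07·0.13871 + 0.56·0.0669 + 0.37·0.1859
      = 0.0097097 + 0.037464 + 0.068783 = 0.1159567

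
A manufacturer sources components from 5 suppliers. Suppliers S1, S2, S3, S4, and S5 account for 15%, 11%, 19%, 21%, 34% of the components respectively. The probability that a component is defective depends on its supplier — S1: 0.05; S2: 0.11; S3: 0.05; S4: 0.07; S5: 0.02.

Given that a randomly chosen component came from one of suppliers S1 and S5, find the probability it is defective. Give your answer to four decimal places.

P(D|S) ≈ 0.0292

Let S = {S1, S5}.
P(S) = 0.15 + 0.34 = 0.49.
P(D ∩ S) = 0.05·0.15 + 0.02·0.34 = 0.0075 + 0.0068 = 0.0143.
P(D | S) = 0.0143 / 0.49 = 0.029184…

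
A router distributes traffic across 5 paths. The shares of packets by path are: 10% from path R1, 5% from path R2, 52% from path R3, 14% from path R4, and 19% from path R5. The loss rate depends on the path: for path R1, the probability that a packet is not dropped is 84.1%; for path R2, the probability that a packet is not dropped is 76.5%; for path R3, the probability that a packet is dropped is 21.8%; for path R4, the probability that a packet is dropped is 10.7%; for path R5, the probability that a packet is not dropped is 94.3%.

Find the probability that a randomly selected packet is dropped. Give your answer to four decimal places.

P(L|R1) = 1 − 0.841 = 0.159.
P(L|R2) = 1 − 0.765 = 0.235.
P(L|R5) = 1 − 0.943 = 0.057.
P(L) = P(L|R1)·P(R1) + P(L|R2)·P(R2) + P(L|R3)·P(R3) + P(L|R4)·P(R4) + P(L|R5)·P(R5)
      = 0.159·0.1 + 0.235·0.05 + 0.218·0.52 + 0.107·0.14 + 0.057·0.19
      = 0.0159 + 0.01175 + 0.11336 + 0.01498 + 0.01083 = 0.16682

P(L) ≈ 0.1668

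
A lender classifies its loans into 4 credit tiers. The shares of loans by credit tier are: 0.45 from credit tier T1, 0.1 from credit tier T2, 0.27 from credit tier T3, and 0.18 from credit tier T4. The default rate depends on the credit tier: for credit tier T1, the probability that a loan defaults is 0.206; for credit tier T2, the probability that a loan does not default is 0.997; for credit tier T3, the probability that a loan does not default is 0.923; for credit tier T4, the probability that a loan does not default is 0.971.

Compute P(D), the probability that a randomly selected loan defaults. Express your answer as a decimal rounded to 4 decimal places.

P(D) ≈ 0.1190

P(D|T2) = 1 − 0.997 = 0.003.
P(D|T3) = 1 − 0.923 = 0.077.
P(D|T4) = 1 − 0.971 = 0.029.
P(D) = P(D|T1)·P(T1) + P(D|T2)·P(T2) + P(D|T3)·P(T3) + P(D|T4)·P(T4)
      = 0.206·0.45 + 0.003·0.1 + 0.077·0.27 + 0.029·0.18
      = 0.0927 + 0.0003 + 0.02079 + 0.00522 = 0.11901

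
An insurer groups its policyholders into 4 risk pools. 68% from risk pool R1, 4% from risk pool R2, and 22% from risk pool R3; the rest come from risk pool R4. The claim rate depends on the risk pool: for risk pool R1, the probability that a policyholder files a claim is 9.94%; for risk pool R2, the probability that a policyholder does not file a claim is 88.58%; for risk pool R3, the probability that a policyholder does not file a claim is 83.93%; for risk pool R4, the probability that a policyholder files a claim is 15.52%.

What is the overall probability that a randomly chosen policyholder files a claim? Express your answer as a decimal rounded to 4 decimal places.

P(C) ≈ 0.1168

P(R4) = 1 − (0.68 + 0.04 + 0.22) = 0.06.
P(C|R2) = 1 − 0.8858 = 0.1142.
P(C|R3) = 1 − 0.8393 = 0.1607.
Summing over the partition,
P(C) = P(C|R1)·P(R1) + P(C|R2)·P(R2) + P(C|R3)·P(R3) + P(C|R4)·P(R4)
      = 0.0994·0.68 + 0.1142·0.04 + 0.1607·0.22 + 0.1552·0.06
      = 0.067592 + 0.004568 + 0.035354 + 0.009312 = 0.116826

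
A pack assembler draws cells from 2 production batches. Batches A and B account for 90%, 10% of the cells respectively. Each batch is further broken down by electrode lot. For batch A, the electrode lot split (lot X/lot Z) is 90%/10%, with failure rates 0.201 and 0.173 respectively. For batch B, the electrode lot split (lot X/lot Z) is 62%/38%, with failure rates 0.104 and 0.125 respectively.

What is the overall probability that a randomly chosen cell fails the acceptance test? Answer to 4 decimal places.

P(F|A) = 0.9·0.201 + 0.1·0.173 = 0.1809 + 0.0173 = 0.1982
P(F|B) = 0.62·0.104 + 0.38·0.125 = 0.06448 + 0.0475 = 0.11198
By total probability over the outer partition,
P(F) = 0.9·0.1982 + 0.1·0.11198
      = 0.17838 + 0.011198 = 0.189578

0.1896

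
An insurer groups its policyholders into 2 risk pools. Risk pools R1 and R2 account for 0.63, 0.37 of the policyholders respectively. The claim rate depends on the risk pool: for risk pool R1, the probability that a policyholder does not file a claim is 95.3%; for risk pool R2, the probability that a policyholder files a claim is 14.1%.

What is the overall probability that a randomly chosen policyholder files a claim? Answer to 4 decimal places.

0.0818

P(C|R1) = 1 − 0.953 = 0.047.
P(C) = P(C|R1)·P(R1) + P(C|R2)·P(R2)
      = 0.047·0.63 + 0.141·0.37
      = 0.02961 + 0.05217 = 0.08178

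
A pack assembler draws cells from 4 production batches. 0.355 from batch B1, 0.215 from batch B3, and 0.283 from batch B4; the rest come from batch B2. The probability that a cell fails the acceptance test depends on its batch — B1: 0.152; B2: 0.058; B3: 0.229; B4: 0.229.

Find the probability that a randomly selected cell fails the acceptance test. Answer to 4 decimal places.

P(F) ≈ 0.1765

P(B2) = 1 − (0.355 + 0.215 + 0.283) = 0.147.
P(F) = P(F|B1)·P(B1) + P(F|B2)·P(B2) + P(F|B3)·P(B3) + P(F|B4)·P(B4)
      = 0.152·0.355 + 0.058·0.147 + 0.229·0.215 + 0.229·0.283
      = 0.05396 + 0.008526 + 0.049235 + 0.064807 = 0.176528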